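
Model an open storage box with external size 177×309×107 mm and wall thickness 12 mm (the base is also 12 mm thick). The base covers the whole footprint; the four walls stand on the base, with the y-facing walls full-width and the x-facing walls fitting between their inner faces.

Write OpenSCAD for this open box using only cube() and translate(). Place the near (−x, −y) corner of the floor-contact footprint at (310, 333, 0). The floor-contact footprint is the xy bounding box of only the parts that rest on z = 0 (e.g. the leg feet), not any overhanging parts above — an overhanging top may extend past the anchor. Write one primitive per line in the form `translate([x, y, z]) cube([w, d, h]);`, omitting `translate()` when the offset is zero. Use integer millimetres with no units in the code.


translate([310, 333, 0]) cube([177, 309, 12]);
translate([310, 333, 12]) cube([177, 12, 95]);
translate([310, 630, 12]) cube([177, 12, 95]);
translate([310, 345, 12]) cube([12, 285, 95]);
translate([475, 345, 12]) cube([12, 285, 95]);


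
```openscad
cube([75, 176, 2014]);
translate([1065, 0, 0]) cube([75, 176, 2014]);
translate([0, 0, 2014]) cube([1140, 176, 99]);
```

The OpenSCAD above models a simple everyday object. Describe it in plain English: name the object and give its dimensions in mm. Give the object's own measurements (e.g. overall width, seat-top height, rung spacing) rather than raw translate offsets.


A door frame. The clear opening is 990 mm wide and 2014 mm high. Two 75 mm wide jambs, 176 mm deep, stand either side of the opening from the floor to the top of the opening. A 99 mm thick head sits across the top of both jambs, spanning the full outside width of the frame.


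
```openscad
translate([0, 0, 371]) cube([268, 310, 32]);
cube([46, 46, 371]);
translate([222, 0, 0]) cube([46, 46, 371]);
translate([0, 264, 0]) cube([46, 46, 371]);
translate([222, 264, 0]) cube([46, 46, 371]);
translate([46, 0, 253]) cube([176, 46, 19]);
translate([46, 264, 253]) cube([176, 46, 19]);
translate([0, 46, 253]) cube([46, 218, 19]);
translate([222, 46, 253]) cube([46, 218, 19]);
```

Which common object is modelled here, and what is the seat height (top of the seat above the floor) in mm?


A stool. The seat height is 403 mm.

A 268×310×32 slab at z = 371 on four corner posts — a stool. The seat top is 371 + 32 = 403 mm.


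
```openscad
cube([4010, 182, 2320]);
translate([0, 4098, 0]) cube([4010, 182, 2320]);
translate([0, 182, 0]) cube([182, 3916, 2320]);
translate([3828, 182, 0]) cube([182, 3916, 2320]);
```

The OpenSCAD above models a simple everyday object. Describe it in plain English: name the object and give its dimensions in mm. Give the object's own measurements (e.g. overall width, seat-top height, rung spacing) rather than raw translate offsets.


The wall frame of a small rectangular building: four walls, each 2320 mm tall and 182 mm thick, enclosing a footprint 4010 mm (x) by 4280 mm (y) outside-to-outside, with no floor or roof. The front and back walls (the −y and +y sides) span the full width; the two side walls fit between them.


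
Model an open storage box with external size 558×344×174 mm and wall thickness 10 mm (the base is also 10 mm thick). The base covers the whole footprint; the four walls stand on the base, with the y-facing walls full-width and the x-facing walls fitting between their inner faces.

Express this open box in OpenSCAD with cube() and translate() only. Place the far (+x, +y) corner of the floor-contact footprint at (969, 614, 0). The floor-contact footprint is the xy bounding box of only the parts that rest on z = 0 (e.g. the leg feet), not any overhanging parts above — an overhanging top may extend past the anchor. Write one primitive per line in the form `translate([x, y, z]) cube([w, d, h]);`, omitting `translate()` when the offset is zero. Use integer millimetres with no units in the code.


translate([411, 270, 0]) cube([558, 344, 10]);
translate([411, 270, 10]) cube([558, 10, 164]);
translate([411, 604, 10]) cube([558, 10, 164]);
translate([411, 280, 10]) cube([10, 324, 164]);
translate([959, 280, 10]) cube([10, 324, 164]);


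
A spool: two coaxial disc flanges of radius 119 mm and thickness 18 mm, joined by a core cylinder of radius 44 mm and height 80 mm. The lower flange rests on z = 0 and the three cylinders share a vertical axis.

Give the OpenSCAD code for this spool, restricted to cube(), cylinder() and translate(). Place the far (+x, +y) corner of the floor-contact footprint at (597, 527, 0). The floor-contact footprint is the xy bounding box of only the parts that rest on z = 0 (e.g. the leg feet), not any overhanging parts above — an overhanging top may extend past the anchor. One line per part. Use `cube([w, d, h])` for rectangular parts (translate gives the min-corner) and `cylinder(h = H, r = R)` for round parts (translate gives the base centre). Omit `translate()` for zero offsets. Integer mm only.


translate([478, 408, 0]) cylinder(h = 18, r = 119);
translate([478, 408, 18]) cylinder(h = 80, r = 44);
translate([478, 408, 98]) cylinder(h = 18, r = 119);


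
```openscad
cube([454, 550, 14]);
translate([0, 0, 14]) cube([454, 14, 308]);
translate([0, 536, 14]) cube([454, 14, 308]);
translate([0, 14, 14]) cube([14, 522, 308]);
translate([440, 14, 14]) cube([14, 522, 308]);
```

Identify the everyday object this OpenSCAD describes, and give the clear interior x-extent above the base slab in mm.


An open box. The internal width is 426 mm.

A 454×550 base slab with four walls standing on it — an open box. The base is 454 mm wide and the walls are 14 mm thick, so the internal width is 454 − 2 × 14 = 426 mm.


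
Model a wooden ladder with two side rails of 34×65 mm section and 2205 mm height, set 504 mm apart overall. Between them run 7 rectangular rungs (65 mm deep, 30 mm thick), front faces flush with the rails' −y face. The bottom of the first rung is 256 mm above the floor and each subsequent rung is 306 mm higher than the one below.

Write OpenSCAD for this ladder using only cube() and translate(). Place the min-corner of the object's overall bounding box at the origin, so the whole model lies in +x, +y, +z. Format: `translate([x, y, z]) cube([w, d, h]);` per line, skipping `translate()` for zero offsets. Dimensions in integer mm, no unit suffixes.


cube([34, 65, 2205]);
translate([470, 0, 0]) cube([34, 65, 2205]);
translate([34, 0, 256]) cube([436, 65, 30]);
translate([34, 0, 562]) cube([436, 65, 30]);
translate([34, 0, 868]) cube([436, 65, 30]);
translate([34, 0, 1174]) cube([436, 65, 30]);
translate([34, 0, 1480]) cube([436, 65, 30]);
translate([34, 0, 1786]) cube([436, 65, 30]);
translate([34, 0, 2092]) cube([436, 65, 30]);


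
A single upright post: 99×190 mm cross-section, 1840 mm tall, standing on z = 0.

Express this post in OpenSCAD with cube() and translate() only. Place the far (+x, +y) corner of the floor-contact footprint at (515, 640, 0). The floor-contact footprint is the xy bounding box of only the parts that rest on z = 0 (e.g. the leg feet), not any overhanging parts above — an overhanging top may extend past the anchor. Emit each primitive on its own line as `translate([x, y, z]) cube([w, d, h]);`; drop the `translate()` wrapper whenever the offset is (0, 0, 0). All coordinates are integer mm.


translate([416, 450, 0]) cube([99, 190, 1840]);


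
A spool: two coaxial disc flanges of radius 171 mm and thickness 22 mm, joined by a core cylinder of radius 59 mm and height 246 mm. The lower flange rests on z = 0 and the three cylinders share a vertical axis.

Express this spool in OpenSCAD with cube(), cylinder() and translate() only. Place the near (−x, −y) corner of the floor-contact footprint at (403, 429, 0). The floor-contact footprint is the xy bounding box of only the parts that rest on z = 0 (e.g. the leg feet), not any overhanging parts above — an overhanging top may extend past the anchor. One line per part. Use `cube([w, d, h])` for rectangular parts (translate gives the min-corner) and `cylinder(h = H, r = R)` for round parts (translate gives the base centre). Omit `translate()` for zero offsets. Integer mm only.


translate([574, 600, 0]) cylinder(h = 22, r = 171);
translate([574, 600, 22]) cylinder(h = 246, r = 59);
translate([574, 600, 268]) cylinder(h = 22, r = 171);


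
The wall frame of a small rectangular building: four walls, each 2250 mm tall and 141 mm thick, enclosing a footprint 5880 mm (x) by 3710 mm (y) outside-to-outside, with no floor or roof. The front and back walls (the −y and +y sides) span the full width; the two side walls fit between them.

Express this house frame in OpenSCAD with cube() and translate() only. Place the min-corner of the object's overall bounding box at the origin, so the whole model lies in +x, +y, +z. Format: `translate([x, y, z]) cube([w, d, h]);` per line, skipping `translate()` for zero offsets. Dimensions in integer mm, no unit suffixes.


cube([5880, 141, 2250]);
translate([0, 3569, 0]) cube([5880, 141, 2250]);
translate([0, 141, 0]) cube([141, 3428, 2250]);
translate([5739, 141, 0]) cube([141, 3428, 2250]);


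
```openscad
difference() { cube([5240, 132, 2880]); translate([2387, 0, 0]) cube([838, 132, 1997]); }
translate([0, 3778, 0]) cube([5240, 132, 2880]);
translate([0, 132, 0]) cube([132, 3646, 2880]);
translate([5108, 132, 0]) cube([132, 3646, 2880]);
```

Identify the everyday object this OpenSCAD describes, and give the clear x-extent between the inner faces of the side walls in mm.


A single room. The interior width is 4976 mm.

Four walls enclosing a rectangle with a door in the front wall — a room. Outside width 5240 minus two 132 mm walls gives 4976 mm.


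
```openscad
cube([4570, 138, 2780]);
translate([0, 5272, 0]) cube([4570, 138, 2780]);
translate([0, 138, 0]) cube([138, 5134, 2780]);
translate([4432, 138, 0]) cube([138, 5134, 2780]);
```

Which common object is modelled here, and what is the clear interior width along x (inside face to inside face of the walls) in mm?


A house (or room) frame. The interior width is 4294 mm.

Four 2780 mm walls enclosing a rectangle with no floor or roof — a room or house frame. Outside width is 4570 mm and wall thickness is 138 mm, so the interior width is 4570 − 2 × 138 = 4294 mm.


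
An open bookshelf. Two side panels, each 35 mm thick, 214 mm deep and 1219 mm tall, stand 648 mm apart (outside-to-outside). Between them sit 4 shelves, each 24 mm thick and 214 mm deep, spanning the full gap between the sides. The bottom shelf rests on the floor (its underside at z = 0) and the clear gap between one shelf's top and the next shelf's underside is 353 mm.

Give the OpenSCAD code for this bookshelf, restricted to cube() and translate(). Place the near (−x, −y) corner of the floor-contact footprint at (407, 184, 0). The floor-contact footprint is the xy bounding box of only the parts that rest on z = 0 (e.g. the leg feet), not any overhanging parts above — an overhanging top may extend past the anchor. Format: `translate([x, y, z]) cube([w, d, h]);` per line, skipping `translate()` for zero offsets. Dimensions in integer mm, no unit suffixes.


translate([407, 184, 0]) cube([35, 214, 1219]);
translate([1020, 184, 0]) cube([35, 214, 1219]);
translate([442, 184, 0]) cube([578, 214, 24]);
translate([442, 184, 377]) cube([578, 214, 24]);
translate([442, 184, 754]) cube([578, 214, 24]);
translate([442, 184, 1131]) cube([578, 214, 24]);


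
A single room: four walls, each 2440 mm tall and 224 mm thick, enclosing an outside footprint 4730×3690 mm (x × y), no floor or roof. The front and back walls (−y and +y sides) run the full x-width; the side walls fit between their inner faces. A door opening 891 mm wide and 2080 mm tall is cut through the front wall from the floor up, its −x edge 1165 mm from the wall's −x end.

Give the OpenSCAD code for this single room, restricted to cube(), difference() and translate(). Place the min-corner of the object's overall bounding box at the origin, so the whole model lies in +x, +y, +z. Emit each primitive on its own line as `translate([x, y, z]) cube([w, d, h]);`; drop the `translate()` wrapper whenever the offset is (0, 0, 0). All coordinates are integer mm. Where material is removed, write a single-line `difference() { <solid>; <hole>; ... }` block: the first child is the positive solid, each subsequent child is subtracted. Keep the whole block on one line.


difference() { cube([4730, 224, 2440]); translate([1165, 0, 0]) cube([891, 224, 2080]); }
translate([0, 3466, 0]) cube([4730, 224, 2440]);
translate([0, 224, 0]) cube([224, 3242, 2440]);
translate([4506, 224, 0]) cube([224, 3242, 2440]);


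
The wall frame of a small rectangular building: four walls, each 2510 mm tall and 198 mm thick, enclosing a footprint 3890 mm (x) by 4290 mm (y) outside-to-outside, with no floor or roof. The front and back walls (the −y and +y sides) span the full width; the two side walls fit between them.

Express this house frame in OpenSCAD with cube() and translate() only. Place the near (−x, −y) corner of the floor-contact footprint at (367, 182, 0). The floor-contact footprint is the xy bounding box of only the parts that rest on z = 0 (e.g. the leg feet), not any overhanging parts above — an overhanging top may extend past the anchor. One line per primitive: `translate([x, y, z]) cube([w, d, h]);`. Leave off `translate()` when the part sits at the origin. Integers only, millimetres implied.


translate([367, 182, 0]) cube([3890, 198, 2510]);
translate([367, 4274, 0]) cube([3890, 198, 2510]);
translate([367, 380, 0]) cube([198, 3894, 2510]);
translate([4059, 380, 0]) cube([198, 3894, 2510]);


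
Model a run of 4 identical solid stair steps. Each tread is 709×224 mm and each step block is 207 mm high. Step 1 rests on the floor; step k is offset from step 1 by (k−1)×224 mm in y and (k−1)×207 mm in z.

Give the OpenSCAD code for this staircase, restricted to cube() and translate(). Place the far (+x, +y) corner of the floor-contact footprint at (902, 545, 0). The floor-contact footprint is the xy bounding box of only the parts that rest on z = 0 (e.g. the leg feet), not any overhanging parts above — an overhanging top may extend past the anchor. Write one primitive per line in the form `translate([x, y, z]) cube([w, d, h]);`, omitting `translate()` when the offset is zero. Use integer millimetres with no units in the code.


translate([193, 321, 0]) cube([709, 224, 207]);
translate([193, 545, 207]) cube([709, 224, 207]);
translate([193, 769, 414]) cube([709, 224, 207]);
translate([193, 993, 621]) cube([709, 224, 207]);


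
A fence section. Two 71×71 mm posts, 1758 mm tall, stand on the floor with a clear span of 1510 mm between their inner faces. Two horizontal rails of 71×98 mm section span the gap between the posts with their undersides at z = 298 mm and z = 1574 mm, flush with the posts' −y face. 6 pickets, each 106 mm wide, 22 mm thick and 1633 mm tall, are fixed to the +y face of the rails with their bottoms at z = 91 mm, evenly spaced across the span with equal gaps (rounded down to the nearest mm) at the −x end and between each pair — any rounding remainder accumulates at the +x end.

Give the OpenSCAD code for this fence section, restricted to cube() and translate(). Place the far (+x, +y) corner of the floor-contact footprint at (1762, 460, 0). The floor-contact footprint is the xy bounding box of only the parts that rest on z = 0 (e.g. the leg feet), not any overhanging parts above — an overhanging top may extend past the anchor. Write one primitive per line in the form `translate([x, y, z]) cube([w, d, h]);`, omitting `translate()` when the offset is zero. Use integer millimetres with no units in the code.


translate([110, 389, 0]) cube([71, 71, 1758]);
translate([1691, 389, 0]) cube([71, 71, 1758]);
translate([181, 389, 298]) cube([1510, 71, 98]);
translate([181, 389, 1574]) cube([1510, 71, 98]);
translate([305, 460, 91]) cube([106, 22, 1633]);
translate([535, 460, 91]) cube([106, 22, 1633]);
translate([765, 460, 91]) cube([106, 22, 1633]);
translate([995, 460, 91]) cube([106, 22, 1633]);
translate([1225, 460, 91]) cube([106, 22, 1633]);
translate([1455, 460, 91]) cube([106, 22, 1633]);


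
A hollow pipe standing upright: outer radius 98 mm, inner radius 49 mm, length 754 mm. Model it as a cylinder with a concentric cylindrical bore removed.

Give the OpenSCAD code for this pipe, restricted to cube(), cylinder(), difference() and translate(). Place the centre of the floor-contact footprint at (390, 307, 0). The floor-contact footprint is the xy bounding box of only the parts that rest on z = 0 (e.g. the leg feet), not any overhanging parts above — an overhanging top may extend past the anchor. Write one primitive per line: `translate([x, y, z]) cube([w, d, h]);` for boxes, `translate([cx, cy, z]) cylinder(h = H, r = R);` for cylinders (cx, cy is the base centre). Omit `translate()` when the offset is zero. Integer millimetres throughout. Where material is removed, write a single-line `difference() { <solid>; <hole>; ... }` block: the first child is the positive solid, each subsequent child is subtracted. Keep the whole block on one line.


difference() { translate([390, 307, 0]) cylinder(h = 754, r = 98); translate([390, 307, 0]) cylinder(h = 754, r = 49); }


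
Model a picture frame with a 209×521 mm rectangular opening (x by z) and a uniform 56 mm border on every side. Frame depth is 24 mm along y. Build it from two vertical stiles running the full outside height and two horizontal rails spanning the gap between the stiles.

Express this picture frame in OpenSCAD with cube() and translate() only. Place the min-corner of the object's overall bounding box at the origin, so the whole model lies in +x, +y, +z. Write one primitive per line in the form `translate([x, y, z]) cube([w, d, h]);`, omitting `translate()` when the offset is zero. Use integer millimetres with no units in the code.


cube([56, 24, 633]);
translate([265, 0, 0]) cube([56, 24, 633]);
translate([56, 0, 0]) cube([209, 24, 56]);
translate([56, 0, 577]) cube([209, 24, 56]);


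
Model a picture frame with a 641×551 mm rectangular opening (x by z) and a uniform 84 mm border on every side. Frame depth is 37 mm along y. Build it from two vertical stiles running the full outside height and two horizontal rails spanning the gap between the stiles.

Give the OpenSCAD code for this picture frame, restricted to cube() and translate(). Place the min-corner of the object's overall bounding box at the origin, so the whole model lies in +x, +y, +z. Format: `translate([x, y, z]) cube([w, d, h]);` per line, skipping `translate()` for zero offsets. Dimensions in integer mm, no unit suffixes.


cube([84, 37, 719]);
translate([725, 0, 0]) cube([84, 37, 719]);
translate([84, 0, 0]) cube([641, 37, 84]);
translate([84, 0, 635]) cube([641, 37, 84]);


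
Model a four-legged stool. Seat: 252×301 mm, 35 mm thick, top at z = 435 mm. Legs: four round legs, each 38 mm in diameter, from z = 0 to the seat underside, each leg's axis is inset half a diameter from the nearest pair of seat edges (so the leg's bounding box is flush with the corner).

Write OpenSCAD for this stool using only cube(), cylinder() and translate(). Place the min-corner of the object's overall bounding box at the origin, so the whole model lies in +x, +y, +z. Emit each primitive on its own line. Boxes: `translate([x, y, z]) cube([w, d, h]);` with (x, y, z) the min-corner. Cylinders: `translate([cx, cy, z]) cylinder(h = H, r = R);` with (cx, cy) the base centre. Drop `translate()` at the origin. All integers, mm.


translate([0, 0, 400]) cube([252, 301, 35]);
translate([19, 19, 0]) cylinder(h = 400, r = 19);
translate([233, 19, 0]) cylinder(h = 400, r = 19);
translate([19, 282, 0]) cylinder(h = 400, r = 19);
translate([233, 282, 0]) cylinder(h = 400, r = 19);


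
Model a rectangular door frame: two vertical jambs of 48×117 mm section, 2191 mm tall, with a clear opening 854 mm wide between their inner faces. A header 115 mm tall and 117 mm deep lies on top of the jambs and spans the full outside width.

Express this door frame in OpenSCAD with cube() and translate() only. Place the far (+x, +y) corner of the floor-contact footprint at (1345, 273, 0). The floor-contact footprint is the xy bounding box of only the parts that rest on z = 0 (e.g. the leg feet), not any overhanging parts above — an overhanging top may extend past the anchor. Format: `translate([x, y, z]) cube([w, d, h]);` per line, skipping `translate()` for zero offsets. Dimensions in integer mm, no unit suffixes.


translate([395, 156, 0]) cube([48, 117, 2191]);
translate([1297, 156, 0]) cube([48, 117, 2191]);
translate([395, 156, 2191]) cube([950, 117, 115]);


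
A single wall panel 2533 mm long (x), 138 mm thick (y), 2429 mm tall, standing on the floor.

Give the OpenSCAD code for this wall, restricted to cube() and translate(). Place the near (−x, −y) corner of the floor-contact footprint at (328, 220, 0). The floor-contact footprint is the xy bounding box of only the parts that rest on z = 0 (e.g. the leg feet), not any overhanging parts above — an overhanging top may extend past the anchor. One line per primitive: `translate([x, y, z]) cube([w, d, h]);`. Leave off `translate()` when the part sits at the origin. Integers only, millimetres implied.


translate([328, 220, 0]) cube([2533, 138, 2429]);


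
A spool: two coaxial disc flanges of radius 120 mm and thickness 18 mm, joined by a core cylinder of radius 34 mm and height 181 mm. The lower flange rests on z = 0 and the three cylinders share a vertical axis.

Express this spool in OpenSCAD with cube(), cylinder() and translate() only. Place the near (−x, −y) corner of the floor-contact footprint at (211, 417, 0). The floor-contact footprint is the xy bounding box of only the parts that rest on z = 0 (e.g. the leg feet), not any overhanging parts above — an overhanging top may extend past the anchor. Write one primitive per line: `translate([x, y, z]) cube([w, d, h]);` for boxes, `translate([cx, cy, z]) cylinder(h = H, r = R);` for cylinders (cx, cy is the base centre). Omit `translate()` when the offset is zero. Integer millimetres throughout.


translate([331, 537, 0]) cylinder(h = 18, r = 120);
translate([331, 537, 18]) cylinder(h = 181, r = 34);
translate([331, 537, 199]) cylinder(h = 18, r = 120);


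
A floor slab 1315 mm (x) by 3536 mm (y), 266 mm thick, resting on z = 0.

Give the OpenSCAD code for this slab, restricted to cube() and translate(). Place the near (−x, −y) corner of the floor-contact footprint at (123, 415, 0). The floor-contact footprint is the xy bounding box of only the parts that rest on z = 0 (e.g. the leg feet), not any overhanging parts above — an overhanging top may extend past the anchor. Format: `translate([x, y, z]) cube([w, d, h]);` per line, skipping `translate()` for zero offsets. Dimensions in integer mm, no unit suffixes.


translate([123, 415, 0]) cube([1315, 3536, 266]);


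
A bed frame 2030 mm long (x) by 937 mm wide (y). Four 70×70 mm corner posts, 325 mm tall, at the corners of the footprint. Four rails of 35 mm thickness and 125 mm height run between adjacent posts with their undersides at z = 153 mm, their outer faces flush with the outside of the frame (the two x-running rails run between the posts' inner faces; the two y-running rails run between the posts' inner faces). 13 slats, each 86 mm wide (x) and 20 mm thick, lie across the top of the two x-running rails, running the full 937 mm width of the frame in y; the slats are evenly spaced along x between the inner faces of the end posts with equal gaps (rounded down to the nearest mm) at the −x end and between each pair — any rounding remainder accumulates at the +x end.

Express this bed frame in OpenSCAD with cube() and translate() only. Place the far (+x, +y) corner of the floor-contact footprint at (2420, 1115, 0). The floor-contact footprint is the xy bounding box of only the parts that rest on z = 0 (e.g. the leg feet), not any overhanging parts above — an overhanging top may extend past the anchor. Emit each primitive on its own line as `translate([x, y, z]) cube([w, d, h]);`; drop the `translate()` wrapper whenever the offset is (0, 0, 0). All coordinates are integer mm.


translate([390, 178, 0]) cube([70, 70, 325]);
translate([390, 1045, 0]) cube([70, 70, 325]);
translate([2350, 178, 0]) cube([70, 70, 325]);
translate([2350, 1045, 0]) cube([70, 70, 325]);
translate([460, 178, 153]) cube([1890, 35, 125]);
translate([460, 1080, 153]) cube([1890, 35, 125]);
translate([390, 248, 153]) cube([35, 797, 125]);
translate([2385, 248, 153]) cube([35, 797, 125]);
translate([515, 178, 278]) cube([86, 937, 20]);
translate([656, 178, 278]) cube([86, 937, 20]);
translate([797, 178, 278]) cube([86, 937, 20]);
translate([938, 178, 278]) cube([86, 937, 20]);
translate([1079, 178, 278]) cube([86, 937, 20]);
translate([1220, 178, 278]) cube([86, 937, 20]);
translate([1361, 178, 278]) cube([86, 937, 20]);
translate([1502, 178, 278]) cube([86, 937, 20]);
translate([1643, 178, 278]) cube([86, 937, 20]);
translate([1784, 178, 278]) cube([86, 937, 20]);
translate([1925, 178, 278]) cube([86, 937, 20]);
translate([2066, 178, 278]) cube([86, 937, 20]);
translate([2207, 178, 278]) cube([86, 937, 20]);


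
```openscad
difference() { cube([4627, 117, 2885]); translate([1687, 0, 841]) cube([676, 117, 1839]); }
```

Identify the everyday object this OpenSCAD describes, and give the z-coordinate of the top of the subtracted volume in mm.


A wall with a window opening. The window head height is 2680 mm.

A wall with a rectangular opening subtracted — a window. Sill at z = 841, opening 1839 mm tall, so the head is at 841 + 1839 = 2680 mm.


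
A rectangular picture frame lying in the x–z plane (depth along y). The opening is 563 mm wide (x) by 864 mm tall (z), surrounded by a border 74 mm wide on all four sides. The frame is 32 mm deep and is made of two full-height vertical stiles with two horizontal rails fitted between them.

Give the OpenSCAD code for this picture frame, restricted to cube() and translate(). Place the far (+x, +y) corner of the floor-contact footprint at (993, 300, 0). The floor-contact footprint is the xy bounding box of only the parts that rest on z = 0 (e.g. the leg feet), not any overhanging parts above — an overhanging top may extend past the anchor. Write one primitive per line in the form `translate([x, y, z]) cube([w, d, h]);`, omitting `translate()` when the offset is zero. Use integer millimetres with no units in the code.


translate([282, 268, 0]) cube([74, 32, 1012]);
translate([919, 268, 0]) cube([74, 32, 1012]);
translate([356, 268, 0]) cube([563, 32, 74]);
translate([356, 268, 938]) cube([563, 32, 74]);


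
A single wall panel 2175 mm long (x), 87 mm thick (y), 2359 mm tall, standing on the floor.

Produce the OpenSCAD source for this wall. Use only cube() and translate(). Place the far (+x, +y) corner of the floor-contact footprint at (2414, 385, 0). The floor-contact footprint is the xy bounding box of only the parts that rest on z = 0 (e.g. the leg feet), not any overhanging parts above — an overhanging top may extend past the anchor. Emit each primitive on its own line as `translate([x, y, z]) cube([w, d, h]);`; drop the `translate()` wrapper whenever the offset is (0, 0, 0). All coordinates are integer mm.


translate([239, 298, 0]) cube([2175, 87, 2359]);


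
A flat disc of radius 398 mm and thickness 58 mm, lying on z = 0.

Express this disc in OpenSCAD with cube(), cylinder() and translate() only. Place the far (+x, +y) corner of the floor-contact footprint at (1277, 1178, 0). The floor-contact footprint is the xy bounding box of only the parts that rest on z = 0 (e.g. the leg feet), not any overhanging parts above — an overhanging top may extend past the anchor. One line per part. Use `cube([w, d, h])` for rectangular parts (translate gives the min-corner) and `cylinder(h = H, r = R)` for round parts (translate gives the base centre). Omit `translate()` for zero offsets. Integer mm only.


translate([879, 780, 0]) cylinder(h = 58, r = 398);


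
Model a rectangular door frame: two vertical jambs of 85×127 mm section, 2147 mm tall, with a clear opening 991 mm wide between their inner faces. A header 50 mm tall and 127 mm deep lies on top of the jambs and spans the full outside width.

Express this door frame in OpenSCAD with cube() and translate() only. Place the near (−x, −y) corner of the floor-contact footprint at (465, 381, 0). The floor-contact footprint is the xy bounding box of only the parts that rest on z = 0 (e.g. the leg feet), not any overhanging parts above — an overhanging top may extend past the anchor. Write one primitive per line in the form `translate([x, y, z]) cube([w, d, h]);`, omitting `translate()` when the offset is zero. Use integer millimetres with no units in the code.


translate([465, 381, 0]) cube([85, 127, 2147]);
translate([1541, 381, 0]) cube([85, 127, 2147]);
translate([465, 381, 2147]) cube([1161, 127, 50]);


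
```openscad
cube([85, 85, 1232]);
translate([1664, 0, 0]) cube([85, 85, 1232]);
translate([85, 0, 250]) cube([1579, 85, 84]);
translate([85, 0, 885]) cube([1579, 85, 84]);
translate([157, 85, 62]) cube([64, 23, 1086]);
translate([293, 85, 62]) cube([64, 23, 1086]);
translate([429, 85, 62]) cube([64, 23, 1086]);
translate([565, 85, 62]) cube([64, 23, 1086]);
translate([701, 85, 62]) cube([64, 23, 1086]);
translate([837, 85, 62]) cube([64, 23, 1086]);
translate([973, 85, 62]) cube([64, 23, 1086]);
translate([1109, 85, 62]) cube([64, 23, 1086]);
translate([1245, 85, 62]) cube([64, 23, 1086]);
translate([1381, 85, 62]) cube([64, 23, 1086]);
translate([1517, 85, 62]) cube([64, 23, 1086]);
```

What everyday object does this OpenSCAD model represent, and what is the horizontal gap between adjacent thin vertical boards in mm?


A fence section. The picket gap is 72 mm.

Two posts, two rails, 11 pickets — a fence section. Span 1579 mm holds 11 pickets of 64 mm with 12 equal gaps: ⌊(1579 − 11·64) / 12⌋ = 72 mm.


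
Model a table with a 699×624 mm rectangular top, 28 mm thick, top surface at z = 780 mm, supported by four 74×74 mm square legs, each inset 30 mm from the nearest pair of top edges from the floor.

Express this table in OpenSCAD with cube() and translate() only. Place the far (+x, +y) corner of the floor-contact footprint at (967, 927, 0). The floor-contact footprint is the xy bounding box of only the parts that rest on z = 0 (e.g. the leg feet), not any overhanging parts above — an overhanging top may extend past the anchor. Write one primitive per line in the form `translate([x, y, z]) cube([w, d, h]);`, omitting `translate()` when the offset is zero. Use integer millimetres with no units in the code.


translate([298, 333, 752]) cube([699, 624, 28]);
translate([328, 363, 0]) cube([74, 74, 752]);
translate([893, 363, 0]) cube([74, 74, 752]);
translate([328, 853, 0]) cube([74, 74, 752]);
translate([893, 853, 0]) cube([74, 74, 752]);


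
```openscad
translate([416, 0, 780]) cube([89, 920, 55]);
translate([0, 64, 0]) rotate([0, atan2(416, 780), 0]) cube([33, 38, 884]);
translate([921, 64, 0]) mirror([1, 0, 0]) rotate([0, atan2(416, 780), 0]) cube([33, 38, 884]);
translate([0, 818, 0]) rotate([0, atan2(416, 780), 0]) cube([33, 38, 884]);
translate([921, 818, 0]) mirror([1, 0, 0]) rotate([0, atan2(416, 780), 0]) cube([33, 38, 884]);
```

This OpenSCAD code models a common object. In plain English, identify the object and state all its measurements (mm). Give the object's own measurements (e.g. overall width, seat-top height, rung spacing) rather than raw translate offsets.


A sawhorse. A 89×920×55 mm beam (x, y, z) sits on two A-frame leg pairs. Each pair is two raked legs of 33×38 mm section (38 mm along y) splaying symmetrically in x. Each leg rises 780 mm vertically over 416 mm of horizontal reach and is 884 mm long along its own axis. Every leg's outer bottom edge rests on the floor and its outer top edge meets a bottom edge of the beam — the left legs (tilting toward +x) meet the beam's −x bottom edge, the right legs (their mirror images, tilting toward −x) meet its +x bottom edge — so the leg tops tuck under the beam, the beam's underside is 780 mm above the floor, and the feet are 921 mm apart outside-to-outside with the beam centred between them. The two leg pairs are set in 64 mm from either end of the beam.


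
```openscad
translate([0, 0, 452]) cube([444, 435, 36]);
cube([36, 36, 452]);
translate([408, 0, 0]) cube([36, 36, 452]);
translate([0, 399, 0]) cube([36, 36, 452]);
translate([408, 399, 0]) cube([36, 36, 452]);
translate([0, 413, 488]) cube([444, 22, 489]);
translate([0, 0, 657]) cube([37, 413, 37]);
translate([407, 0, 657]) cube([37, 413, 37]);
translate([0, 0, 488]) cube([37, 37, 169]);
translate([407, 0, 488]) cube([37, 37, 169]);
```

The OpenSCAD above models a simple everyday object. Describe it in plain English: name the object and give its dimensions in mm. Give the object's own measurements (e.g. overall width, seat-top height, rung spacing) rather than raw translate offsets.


A chair. The seat is a 444×435×36 mm slab with its top at z = 488 mm, on four 36×36 mm corner legs (flush with the seat edges, standing on z = 0). A flat backrest 22 mm thick, 489 mm tall, spans the full seat width and rises from the seat top along its +y edge, rear face flush with the rear of the seat. Two armrests of 37×37 mm section run along each side from the seat's front edge to the front of the backrest, top faces 206 mm above the seat top and outer faces flush with the seat's x-edges; a 37×37 mm post under the front of each armrest stands on the seat at the front corner.


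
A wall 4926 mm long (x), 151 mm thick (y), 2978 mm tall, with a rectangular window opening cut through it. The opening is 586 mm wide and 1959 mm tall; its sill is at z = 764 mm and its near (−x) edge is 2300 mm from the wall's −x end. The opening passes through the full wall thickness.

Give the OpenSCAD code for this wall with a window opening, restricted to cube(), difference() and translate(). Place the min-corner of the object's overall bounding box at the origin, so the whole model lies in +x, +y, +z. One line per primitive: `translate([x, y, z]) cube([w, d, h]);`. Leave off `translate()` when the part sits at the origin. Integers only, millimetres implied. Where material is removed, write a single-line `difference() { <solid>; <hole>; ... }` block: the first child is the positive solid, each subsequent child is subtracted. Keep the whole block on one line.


difference() { cube([4926, 151, 2978]); translate([2300, 0, 764]) cube([586, 151, 1959]); }


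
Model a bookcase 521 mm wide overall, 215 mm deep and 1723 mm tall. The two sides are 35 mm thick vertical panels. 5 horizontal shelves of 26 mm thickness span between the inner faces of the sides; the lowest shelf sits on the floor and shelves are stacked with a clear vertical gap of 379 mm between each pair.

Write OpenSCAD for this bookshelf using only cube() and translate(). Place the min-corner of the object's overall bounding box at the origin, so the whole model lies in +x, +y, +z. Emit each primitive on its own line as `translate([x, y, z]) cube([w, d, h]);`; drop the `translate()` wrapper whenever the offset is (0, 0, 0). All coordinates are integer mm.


cube([35, 215, 1723]);
translate([486, 0, 0]) cube([35, 215, 1723]);
translate([35, 0, 0]) cube([451, 215, 26]);
translate([35, 0, 405]) cube([451, 215, 26]);
translate([35, 0, 810]) cube([451, 215, 26]);
translate([35, 0, 1215]) cube([451, 215, 26]);
translate([35, 0, 1620]) cube([451, 215, 26]);


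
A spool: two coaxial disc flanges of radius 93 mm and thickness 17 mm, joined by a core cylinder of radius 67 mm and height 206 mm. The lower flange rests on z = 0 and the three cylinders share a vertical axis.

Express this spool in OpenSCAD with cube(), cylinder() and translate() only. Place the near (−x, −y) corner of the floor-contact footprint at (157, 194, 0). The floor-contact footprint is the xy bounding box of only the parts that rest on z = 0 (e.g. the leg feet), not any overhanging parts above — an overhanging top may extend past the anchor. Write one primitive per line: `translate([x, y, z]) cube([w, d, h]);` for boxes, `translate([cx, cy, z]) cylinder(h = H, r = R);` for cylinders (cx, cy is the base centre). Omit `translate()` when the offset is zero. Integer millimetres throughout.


translate([250, 287, 0]) cylinder(h = 17, r = 93);
translate([250, 287, 17]) cylinder(h = 206, r = 67);
translate([250, 287, 223]) cylinder(h = 17, r = 93);


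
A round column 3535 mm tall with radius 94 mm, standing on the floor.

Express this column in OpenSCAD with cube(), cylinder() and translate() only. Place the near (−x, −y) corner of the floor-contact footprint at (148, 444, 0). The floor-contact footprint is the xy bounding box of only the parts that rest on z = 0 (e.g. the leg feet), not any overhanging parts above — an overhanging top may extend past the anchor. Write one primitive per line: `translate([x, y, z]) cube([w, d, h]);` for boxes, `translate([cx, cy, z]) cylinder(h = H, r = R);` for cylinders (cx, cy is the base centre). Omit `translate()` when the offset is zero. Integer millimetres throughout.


translate([242, 538, 0]) cylinder(h = 3535, r = 94);


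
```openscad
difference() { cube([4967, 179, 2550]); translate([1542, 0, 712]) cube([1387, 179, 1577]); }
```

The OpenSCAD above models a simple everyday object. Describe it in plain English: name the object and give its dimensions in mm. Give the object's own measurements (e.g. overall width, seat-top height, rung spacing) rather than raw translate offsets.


A wall 4967 mm long (x), 179 mm thick (y), 2550 mm tall, with a rectangular window opening cut through it. The opening is 1387 mm wide and 1577 mm tall; its sill is at z = 712 mm and its near (−x) edge is 1542 mm from the wall's −x end. The opening passes through the full wall thickness.


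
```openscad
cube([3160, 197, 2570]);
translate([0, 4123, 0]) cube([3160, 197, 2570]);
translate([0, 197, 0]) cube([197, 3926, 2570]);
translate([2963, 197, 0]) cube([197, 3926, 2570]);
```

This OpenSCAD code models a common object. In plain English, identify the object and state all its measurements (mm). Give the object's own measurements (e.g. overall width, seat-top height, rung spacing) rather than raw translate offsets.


The wall frame of a small rectangular building: four walls, each 2570 mm tall and 197 mm thick, enclosing a footprint 3160 mm (x) by 4320 mm (y) outside-to-outside, with no floor or roof. The front and back walls (the −y and +y sides) span the full width; the two side walls fit between them.


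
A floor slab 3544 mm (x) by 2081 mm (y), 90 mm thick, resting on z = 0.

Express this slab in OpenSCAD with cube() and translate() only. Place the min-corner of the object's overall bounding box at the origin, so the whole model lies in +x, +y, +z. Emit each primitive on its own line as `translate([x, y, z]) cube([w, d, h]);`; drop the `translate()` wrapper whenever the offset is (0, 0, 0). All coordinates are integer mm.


cube([3544, 2081, 90]);


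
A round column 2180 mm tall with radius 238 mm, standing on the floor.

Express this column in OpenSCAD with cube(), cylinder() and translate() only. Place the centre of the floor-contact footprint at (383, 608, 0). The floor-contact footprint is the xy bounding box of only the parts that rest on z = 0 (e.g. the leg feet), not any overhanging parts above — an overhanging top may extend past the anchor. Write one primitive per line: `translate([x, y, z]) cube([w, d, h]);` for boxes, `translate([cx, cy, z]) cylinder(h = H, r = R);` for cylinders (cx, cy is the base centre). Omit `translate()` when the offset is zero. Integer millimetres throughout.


translate([383, 608, 0]) cylinder(h = 2180, r = 238);


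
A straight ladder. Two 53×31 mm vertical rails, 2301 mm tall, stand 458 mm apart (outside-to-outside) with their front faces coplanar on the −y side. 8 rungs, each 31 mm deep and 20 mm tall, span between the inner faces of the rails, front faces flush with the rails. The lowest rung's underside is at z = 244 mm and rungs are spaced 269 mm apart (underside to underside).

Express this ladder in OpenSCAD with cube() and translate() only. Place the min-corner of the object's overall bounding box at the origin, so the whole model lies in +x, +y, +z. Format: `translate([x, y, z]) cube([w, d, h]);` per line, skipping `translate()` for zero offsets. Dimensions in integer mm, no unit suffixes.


cube([53, 31, 2301]);
translate([405, 0, 0]) cube([53, 31, 2301]);
translate([53, 0, 244]) cube([352, 31, 20]);
translate([53, 0, 513]) cube([352, 31, 20]);
translate([53, 0, 782]) cube([352, 31, 20]);
translate([53, 0, 1051]) cube([352, 31, 20]);
translate([53, 0, 1320]) cube([352, 31, 20]);
translate([53, 0, 1589]) cube([352, 31, 20]);
translate([53, 0, 1858]) cube([352, 31, 20]);
translate([53, 0, 2127]) cube([352, 31, 20]);
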